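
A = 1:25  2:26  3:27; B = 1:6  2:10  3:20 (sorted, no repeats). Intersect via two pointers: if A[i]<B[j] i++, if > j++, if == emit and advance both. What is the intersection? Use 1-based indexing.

intersection = []

[i=1,j=1] 25>6 → j++
[i=1,j=2] 25>10 → j++
[i=1,j=3] 25>20 → j++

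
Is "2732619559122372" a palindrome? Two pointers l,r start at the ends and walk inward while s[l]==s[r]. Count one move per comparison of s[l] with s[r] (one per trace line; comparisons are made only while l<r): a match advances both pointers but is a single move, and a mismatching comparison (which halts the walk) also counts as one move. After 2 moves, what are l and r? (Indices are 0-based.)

l=2, r=13

l=0 r=15: '2'=='2', l++,r--
l=1 r=14: '7'=='7', l++,r--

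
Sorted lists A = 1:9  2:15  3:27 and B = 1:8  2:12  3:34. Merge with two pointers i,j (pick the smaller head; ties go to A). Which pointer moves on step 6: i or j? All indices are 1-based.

i=1 j=1: A[i]=9>B[j]=8 take 8, j++
i=1 j=2: A[i]=9<=B[j]=12 take 9, i++
i=2 j=2: A[i]=15>B[j]=12 take 12, j++
i=2 j=3: A[i]=15<=B[j]=34 take 15, i++
i=3 j=3: A[i]=27<=B[j]=34 take 27, i++
i=4 j=3: A done, take B[j]=34, j++

j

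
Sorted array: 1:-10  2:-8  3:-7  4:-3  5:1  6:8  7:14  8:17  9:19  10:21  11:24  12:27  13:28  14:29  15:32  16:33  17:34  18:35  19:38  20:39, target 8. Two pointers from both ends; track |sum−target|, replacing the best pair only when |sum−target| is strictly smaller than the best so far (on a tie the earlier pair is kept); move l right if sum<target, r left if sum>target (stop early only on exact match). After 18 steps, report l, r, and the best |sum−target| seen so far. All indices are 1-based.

l=1 r=20: -10+39=29 d=21 *, r--
l=1 r=19: -10+38=28 d=20 *, r--
l=1 r=18: -10+35=25 d=17 *, r--
l=1 r=17: -10+34=24 d=16 *, r--
l=1 r=16: -10+33=23 d=15 *, r--
l=1 r=15: -10+32=22 d=14 *, r--
l=1 r=14: -10+29=19 d=11 *, r--
l=1 r=13: -10+28=18 d=10 *, r--
l=1 r=12: -10+27=17 d=9 *, r--
l=1 r=11: -10+24=14 d=6 *, r--
l=1 r=10: -10+21=11 d=3 *, r--
l=1 r=9: -10+19=9 d=1 *, r--
l=1 r=8: -10+17=7 d=1, l++
l=2 r=8: -8+17=9 d=1, r--
l=2 r=7: -8+14=6 d=2, l++
l=3 r=7: -7+14=7 d=1, l++
l=4 r=7: -3+14=11 d=3, r--
l=4 r=6: -3+8=5 d=3, l++

l=5, r=6, best |Δ|=1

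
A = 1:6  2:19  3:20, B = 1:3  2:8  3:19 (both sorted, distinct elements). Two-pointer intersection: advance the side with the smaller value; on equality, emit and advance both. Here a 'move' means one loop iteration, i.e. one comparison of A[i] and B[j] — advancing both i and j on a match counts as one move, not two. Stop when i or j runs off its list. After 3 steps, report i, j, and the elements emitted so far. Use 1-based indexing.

[i=1,j=1] 6>3 → j++
[i=1,j=2] 6<8 → i++
[i=2,j=2] 19>8 → j++

i=2, j=3, emitted=[]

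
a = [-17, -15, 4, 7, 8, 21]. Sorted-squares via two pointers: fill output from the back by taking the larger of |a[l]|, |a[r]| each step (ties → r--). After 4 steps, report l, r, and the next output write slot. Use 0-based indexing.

l=2, r=3, next write slot=1

l=0 r=5: |-17|<=|21| out[5]=441, r--
l=0 r=4: |-17|>|8| out[4]=289, l++
l=1 r=4: |-15|>|8| out[3]=225, l++
l=2 r=4: |4|<=|8| out[2]=64, r--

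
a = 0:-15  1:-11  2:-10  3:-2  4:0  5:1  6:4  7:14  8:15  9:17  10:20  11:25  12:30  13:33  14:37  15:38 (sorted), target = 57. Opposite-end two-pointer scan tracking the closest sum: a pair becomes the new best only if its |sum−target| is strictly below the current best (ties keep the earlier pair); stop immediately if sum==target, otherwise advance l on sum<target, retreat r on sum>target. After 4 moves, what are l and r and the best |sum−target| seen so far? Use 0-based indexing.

l=0 r=15: -15+38=23 d=34 *, l++
l=1 r=15: -11+38=27 d=30 *, l++
l=2 r=15: -10+38=28 d=29 *, l++
l=3 r=15: -2+38=36 d=21 *, l++

l=4, r=15, best |Δ|=21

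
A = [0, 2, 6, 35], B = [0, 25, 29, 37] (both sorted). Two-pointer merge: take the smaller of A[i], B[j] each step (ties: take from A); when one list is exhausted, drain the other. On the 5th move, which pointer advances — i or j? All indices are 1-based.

[i=1,j=1] A[i]=0<=B[j]=0 take 0 → i++
[i=2,j=1] A[i]=2>B[j]=0 take 0 → j++
[i=2,j=2] A[i]=2<=B[j]=25 take 2 → i++
[i=3,j=2] A[i]=6<=B[j]=25 take 6 → i++
[i=4,j=2] A[i]=35>B[j]=25 take 25 → j++

j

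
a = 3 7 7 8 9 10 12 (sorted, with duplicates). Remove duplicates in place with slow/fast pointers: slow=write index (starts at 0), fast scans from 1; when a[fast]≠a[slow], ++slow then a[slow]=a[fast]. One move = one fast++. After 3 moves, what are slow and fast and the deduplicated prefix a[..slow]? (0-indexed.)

slow=2, fast=4, prefix=[3, 7, 8]

slow=0 fast=1: a[fast]=7≠a[slow]=3 write a[1]=7, slow++,fast++
slow=1 fast=2: a[fast]=7=a[slow] dup, fast++
slow=1 fast=3: a[fast]=8≠a[slow]=7 write a[2]=8, slow++,fast++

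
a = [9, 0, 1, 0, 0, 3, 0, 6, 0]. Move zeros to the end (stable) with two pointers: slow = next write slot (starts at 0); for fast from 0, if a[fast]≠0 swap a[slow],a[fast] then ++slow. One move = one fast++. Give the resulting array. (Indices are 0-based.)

[9, 1, 3, 6, 0, 0, 0, 0, 0]

(s=0,f=0) a[fast]=9≠0 swap→a[0]=9 → slow++,fast++
(s=1,f=1) a[fast]=0 → fast++
(s=1,f=2) a[fast]=1≠0 swap→a[1]=1 → slow++,fast++
(s=2,f=3) a[fast]=0 → fast++
(s=2,f=4) a[fast]=0 → fast++
(s=2,f=5) a[fast]=3≠0 swap→a[2]=3 → slow++,fast++
(s=3,f=6) a[fast]=0 → fast++
(s=3,f=7) a[fast]=6≠0 swap→a[3]=6 → slow++,fast++
(s=4,f=8) a[fast]=0 → fast++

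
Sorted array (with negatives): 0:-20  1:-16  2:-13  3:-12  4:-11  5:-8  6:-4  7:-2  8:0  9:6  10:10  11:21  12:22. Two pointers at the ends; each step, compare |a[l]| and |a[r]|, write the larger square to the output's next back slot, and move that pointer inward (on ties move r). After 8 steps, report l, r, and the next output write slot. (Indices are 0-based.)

[0,12] |-20|<=|22| out[12]=484 → r--
[0,11] |-20|<=|21| out[11]=441 → r--
[0,10] |-20|>|10| out[10]=400 → l++
[1,10] |-16|>|10| out[9]=256 → l++
[2,10] |-13|>|10| out[8]=169 → l++
[3,10] |-12|>|10| out[7]=144 → l++
[4,10] |-11|>|10| out[6]=121 → l++
[5,10] |-8|<=|10| out[5]=100 → r--

l=5, r=9, next write slot=4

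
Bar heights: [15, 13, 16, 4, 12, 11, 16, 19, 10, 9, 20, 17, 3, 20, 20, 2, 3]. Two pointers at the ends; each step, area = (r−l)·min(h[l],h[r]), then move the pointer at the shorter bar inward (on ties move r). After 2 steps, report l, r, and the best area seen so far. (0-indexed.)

l=0, r=14, best area=48

[0,16] min(15,3)*16=48 best=48 * → r--
[0,15] min(15,2)*15=30 best=48 → r--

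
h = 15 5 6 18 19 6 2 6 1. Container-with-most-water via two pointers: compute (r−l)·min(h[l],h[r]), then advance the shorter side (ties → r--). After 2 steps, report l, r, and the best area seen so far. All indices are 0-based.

l=0, r=6, best area=42

[0,8] min(15,1)*8=8 best=8 * → r--
[0,7] min(15,6)*7=42 best=42 * → r--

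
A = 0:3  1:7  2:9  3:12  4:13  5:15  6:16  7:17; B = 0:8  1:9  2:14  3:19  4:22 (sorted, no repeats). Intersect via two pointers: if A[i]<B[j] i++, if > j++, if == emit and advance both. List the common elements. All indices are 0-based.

intersection = [9]

[i=0,j=0] 3<8 → i++
[i=1,j=0] 7<8 → i++
[i=2,j=0] 9>8 → j++
[i=2,j=1] 9==9 emit → i++,j++
[i=3,j=2] 12<14 → i++
[i=4,j=2] 13<14 → i++
[i=5,j=2] 15>14 → j++
[i=5,j=3] 15<19 → i++
[i=6,j=3] 16<19 → i++
[i=7,j=3] 17<19 → i++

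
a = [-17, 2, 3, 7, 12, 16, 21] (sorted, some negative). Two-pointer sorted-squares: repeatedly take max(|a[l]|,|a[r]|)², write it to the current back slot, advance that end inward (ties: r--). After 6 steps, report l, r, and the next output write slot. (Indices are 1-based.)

l=2, r=2, next write slot=1

l=1 r=7: |-17|<=|21| out[7]=441, r--
l=1 r=6: |-17|>|16| out[6]=289, l++
l=2 r=6: |2|<=|16| out[5]=256, r--
l=2 r=5: |2|<=|12| out[4]=144, r--
l=2 r=4: |2|<=|7| out[3]=49, r--
l=2 r=3: |2|<=|3| out[2]=9, r--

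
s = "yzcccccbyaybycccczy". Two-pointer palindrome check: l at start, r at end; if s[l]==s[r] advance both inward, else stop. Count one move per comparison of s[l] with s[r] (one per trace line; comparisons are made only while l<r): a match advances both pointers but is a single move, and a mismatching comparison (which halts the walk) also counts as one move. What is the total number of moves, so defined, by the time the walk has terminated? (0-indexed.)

7 moves

l=0 r=18: 'y'=='y', l++,r--
l=1 r=17: 'z'=='z', l++,r--
l=2 r=16: 'c'=='c', l++,r--
l=3 r=15: 'c'=='c', l++,r--
l=4 r=14: 'c'=='c', l++,r--
l=5 r=13: 'c'=='c', l++,r--
l=6 r=12: 'c'!='y', stop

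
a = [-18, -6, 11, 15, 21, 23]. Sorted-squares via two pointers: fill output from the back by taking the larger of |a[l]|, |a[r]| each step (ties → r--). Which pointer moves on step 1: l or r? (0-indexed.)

l=0 r=5: |-18|<=|23| out[5]=529, r--

r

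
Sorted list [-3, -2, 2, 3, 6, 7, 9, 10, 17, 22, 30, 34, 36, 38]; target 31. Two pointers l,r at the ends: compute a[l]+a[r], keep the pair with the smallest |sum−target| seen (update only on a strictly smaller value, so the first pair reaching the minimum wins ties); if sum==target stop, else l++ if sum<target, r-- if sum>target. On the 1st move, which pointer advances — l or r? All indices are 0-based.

r

l=0 r=13: -3+38=35 d=4 *, r--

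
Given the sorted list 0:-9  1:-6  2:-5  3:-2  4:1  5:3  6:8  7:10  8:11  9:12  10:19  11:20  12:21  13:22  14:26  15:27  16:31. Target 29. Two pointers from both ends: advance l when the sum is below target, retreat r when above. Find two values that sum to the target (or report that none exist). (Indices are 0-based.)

(-2, 31)

[0,16] -9+31=22 <29 → l++
[1,16] -6+31=25 <29 → l++
[2,16] -5+31=26 <29 → l++
[3,16] -2+31=29 → found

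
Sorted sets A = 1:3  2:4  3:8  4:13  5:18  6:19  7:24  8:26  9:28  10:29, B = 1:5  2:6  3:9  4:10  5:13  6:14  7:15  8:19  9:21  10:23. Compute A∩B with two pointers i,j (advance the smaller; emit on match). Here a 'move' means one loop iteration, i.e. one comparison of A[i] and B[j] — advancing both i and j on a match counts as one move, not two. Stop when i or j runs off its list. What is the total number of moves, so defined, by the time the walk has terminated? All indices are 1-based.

[i=1,j=1] 3<5 → i++
[i=2,j=1] 4<5 → i++
[i=3,j=1] 8>5 → j++
[i=3,j=2] 8>6 → j++
[i=3,j=3] 8<9 → i++
[i=4,j=3] 13>9 → j++
[i=4,j=4] 13>10 → j++
[i=4,j=5] 13==13 emit → i++,j++
[i=5,j=6] 18>14 → j++
[i=5,j=7] 18>15 → j++
[i=5,j=8] 18<19 → i++
[i=6,j=8] 19==19 emit → i++,j++
[i=7,j=9] 24>21 → j++
[i=7,j=10] 24>23 → j++

14 moves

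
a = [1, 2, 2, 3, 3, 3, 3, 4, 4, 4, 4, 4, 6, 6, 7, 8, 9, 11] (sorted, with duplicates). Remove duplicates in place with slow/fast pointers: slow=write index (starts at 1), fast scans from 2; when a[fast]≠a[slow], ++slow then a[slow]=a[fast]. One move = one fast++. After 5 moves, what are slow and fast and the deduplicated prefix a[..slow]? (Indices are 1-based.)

(s=1,f=2) a[fast]=2≠a[slow]=1 write a[2]=2 → slow++,fast++
(s=2,f=3) a[fast]=2=a[slow] dup → fast++
(s=2,f=4) a[fast]=3≠a[slow]=2 write a[3]=3 → slow++,fast++
(s=3,f=5) a[fast]=3=a[slow] dup → fast++
(s=3,f=6) a[fast]=3=a[slow] dup → fast++

slow=3, fast=7, prefix=[1, 2, 3]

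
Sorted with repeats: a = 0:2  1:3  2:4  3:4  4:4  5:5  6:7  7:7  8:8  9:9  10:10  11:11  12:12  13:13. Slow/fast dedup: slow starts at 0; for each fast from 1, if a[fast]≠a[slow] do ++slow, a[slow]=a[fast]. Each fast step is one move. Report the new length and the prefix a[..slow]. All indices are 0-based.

length 11; prefix = [2, 3, 4, 5, 7, 8, 9, 10, 11, 12, 13]

(s=0,f=1) a[fast]=3≠a[slow]=2 write a[1]=3 → slow++,fast++
(s=1,f=2) a[fast]=4≠a[slow]=3 write a[2]=4 → slow++,fast++
(s=2,f=3) a[fast]=4=a[slow] dup → fast++
(s=2,f=4) a[fast]=4=a[slow] dup → fast++
(s=2,f=5) a[fast]=5≠a[slow]=4 write a[3]=5 → slow++,fast++
(s=3,f=6) a[fast]=7≠a[slow]=5 write a[4]=7 → slow++,fast++
(s=4,f=7) a[fast]=7=a[slow] dup → fast++
(s=4,f=8) a[fast]=8≠a[slow]=7 write a[5]=8 → slow++,fast++
(s=5,f=9) a[fast]=9≠a[slow]=8 write a[6]=9 → slow++,fast++
(s=6,f=10) a[fast]=10≠a[slow]=9 write a[7]=10 → slow++,fast++
(s=7,f=11) a[fast]=11≠a[slow]=10 write a[8]=11 → slow++,fast++
(s=8,f=12) a[fast]=12≠a[slow]=11 write a[9]=12 → slow++,fast++
(s=9,f=13) a[fast]=13≠a[slow]=12 write a[10]=13 → slow++,fast++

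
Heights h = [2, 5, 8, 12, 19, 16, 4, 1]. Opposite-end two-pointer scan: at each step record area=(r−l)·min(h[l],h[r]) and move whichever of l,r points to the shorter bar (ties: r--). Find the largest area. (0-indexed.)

l=0 r=7: min(2,1)*7=7 best=7 *, r--
l=0 r=6: min(2,4)*6=12 best=12 *, l++
l=1 r=6: min(5,4)*5=20 best=20 *, r--
l=1 r=5: min(5,16)*4=20 best=20, l++
l=2 r=5: min(8,16)*3=24 best=24 *, l++
l=3 r=5: min(12,16)*2=24 best=24, l++
l=4 r=5: min(19,16)*1=16 best=24, r--

max area = 24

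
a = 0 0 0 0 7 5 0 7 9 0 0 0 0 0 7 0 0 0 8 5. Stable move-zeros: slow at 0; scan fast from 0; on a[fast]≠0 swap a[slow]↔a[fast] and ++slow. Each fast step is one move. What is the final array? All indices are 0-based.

slow=0 fast=0: a[fast]=0, fast++
slow=0 fast=1: a[fast]=0, fast++
slow=0 fast=2: a[fast]=0, fast++
slow=0 fast=3: a[fast]=0, fast++
slow=0 fast=4: a[fast]=7≠0 swap→a[0]=7, slow++,fast++
slow=1 fast=5: a[fast]=5≠0 swap→a[1]=5, slow++,fast++
slow=2 fast=6: a[fast]=0, fast++
slow=2 fast=7: a[fast]=7≠0 swap→a[2]=7, slow++,fast++
slow=3 fast=8: a[fast]=9≠0 swap→a[3]=9, slow++,fast++
slow=4 fast=9: a[fast]=0, fast++
slow=4 fast=10: a[fast]=0, fast++
slow=4 fast=11: a[fast]=0, fast++
slow=4 fast=12: a[fast]=0, fast++
slow=4 fast=13: a[fast]=0, fast++
slow=4 fast=14: a[fast]=7≠0 swap→a[4]=7, slow++,fast++
slow=5 fast=15: a[fast]=0, fast++
slow=5 fast=16: a[fast]=0, fast++
slow=5 fast=17: a[fast]=0, fast++
slow=5 fast=18: a[fast]=8≠0 swap→a[5]=8, slow++,fast++
slow=6 fast=19: a[fast]=5≠0 swap→a[6]=5, slow++,fast++

[7, 5, 7, 9, 7, 8, 5, 0, 0, 0, 0, 0, 0, 0, 0, 0, 0, 0, 0, 0]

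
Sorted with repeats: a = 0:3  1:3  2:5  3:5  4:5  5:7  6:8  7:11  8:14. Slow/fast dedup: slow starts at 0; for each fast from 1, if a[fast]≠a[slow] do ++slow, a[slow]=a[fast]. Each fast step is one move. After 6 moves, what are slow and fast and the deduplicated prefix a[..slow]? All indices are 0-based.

slow=3, fast=7, prefix=[3, 5, 7, 8]

slow=0 fast=1: a[fast]=3=a[slow] dup, fast++
slow=0 fast=2: a[fast]=5≠a[slow]=3 write a[1]=5, slow++,fast++
slow=1 fast=3: a[fast]=5=a[slow] dup, fast++
slow=1 fast=4: a[fast]=5=a[slow] dup, fast++
slow=1 fast=5: a[fast]=7≠a[slow]=5 write a[2]=7, slow++,fast++
slow=2 fast=6: a[fast]=8≠a[slow]=7 write a[3]=8, slow++,fast++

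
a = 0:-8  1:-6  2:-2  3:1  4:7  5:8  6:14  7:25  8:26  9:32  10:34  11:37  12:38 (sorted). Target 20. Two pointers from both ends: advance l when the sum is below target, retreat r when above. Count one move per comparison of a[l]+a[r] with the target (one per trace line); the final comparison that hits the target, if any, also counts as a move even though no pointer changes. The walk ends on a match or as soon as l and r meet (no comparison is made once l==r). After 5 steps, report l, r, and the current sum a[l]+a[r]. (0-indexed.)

l=0 r=12: -8+38=30 >20, r--
l=0 r=11: -8+37=29 >20, r--
l=0 r=10: -8+34=26 >20, r--
l=0 r=9: -8+32=24 >20, r--
l=0 r=8: -8+26=18 <20, l++

l=1, r=8, sum=20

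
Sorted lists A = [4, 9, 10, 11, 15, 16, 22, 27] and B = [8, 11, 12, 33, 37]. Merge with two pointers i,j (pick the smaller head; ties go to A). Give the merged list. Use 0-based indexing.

i=0 j=0: A[i]=4<=B[j]=8 take 4, i++
i=1 j=0: A[i]=9>B[j]=8 take 8, j++
i=1 j=1: A[i]=9<=B[j]=11 take 9, i++
i=2 j=1: A[i]=10<=B[j]=11 take 10, i++
i=3 j=1: A[i]=11<=B[j]=11 take 11, i++
i=4 j=1: A[i]=15>B[j]=11 take 11, j++
i=4 j=2: A[i]=15>B[j]=12 take 12, j++
i=4 j=3: A[i]=15<=B[j]=33 take 15, i++
i=5 j=3: A[i]=16<=B[j]=33 take 16, i++
i=6 j=3: A[i]=22<=B[j]=33 take 22, i++
i=7 j=3: A[i]=27<=B[j]=33 take 27, i++
i=8 j=3: A done, take B[j]=33, j++
i=8 j=4: A done, take B[j]=37, j++

[4, 8, 9, 10, 11, 11, 12, 15, 16, 22, 27, 33, 37]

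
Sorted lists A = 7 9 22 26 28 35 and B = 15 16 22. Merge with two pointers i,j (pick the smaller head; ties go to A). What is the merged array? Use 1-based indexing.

[7, 9, 15, 16, 22, 22, 26, 28, 35]

i=1 j=1: A[i]=7<=B[j]=15 take 7, i++
i=2 j=1: A[i]=9<=B[j]=15 take 9, i++
i=3 j=1: A[i]=22>B[j]=15 take 15, j++
i=3 j=2: A[i]=22>B[j]=16 take 16, j++
i=3 j=3: A[i]=22<=B[j]=22 take 22, i++
i=4 j=3: A[i]=26>B[j]=22 take 22, j++
i=4 j=4: B done, take A[i]=26, i++
i=5 j=4: B done, take A[i]=28, i++
i=6 j=4: B done, take A[i]=35, i++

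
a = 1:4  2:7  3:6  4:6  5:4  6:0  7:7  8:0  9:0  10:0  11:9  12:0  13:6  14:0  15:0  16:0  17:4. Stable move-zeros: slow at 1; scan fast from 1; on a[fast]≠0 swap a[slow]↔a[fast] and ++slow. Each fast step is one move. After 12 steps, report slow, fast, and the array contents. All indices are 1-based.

(s=1,f=1) a[fast]=4≠0 swap→a[1]=4 → slow++,fast++
(s=2,f=2) a[fast]=7≠0 swap→a[2]=7 → slow++,fast++
(s=3,f=3) a[fast]=6≠0 swap→a[3]=6 → slow++,fast++
(s=4,f=4) a[fast]=6≠0 swap→a[4]=6 → slow++,fast++
(s=5,f=5) a[fast]=4≠0 swap→a[5]=4 → slow++,fast++
(s=6,f=6) a[fast]=0 → fast++
(s=6,f=7) a[fast]=7≠0 swap→a[6]=7 → slow++,fast++
(s=7,f=8) a[fast]=0 → fast++
(s=7,f=9) a[fast]=0 → fast++
(s=7,f=10) a[fast]=0 → fast++
(s=7,f=11) a[fast]=9≠0 swap→a[7]=9 → slow++,fast++
(s=8,f=12) a[fast]=0 → fast++

slow=8, fast=13, a=[4, 7, 6, 6, 4, 7, 9, 0, 0, 0, 0, 0, 6, 0, 0, 0, 4]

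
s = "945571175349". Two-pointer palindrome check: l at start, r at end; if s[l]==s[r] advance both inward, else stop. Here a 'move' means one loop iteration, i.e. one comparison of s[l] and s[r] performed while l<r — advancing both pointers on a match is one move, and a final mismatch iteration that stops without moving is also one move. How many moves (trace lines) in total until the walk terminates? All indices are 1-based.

l=1 r=12: '9'=='9', l++,r--
l=2 r=11: '4'=='4', l++,r--
l=3 r=10: '5'!='3', stop

3 moves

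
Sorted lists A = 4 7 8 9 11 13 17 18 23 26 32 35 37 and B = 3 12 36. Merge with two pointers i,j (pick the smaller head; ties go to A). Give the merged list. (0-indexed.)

i=0 j=0: A[i]=4>B[j]=3 take 3, j++
i=0 j=1: A[i]=4<=B[j]=12 take 4, i++
i=1 j=1: A[i]=7<=B[j]=12 take 7, i++
i=2 j=1: A[i]=8<=B[j]=12 take 8, i++
i=3 j=1: A[i]=9<=B[j]=12 take 9, i++
i=4 j=1: A[i]=11<=B[j]=12 take 11, i++
i=5 j=1: A[i]=13>B[j]=12 take 12, j++
i=5 j=2: A[i]=13<=B[j]=36 take 13, i++
i=6 j=2: A[i]=17<=B[j]=36 take 17, i++
i=7 j=2: A[i]=18<=B[j]=36 take 18, i++
i=8 j=2: A[i]=23<=B[j]=36 take 23, i++
i=9 j=2: A[i]=26<=B[j]=36 take 26, i++
i=10 j=2: A[i]=32<=B[j]=36 take 32, i++
i=11 j=2: A[i]=35<=B[j]=36 take 35, i++
i=12 j=2: A[i]=37>B[j]=36 take 36, j++
i=12 j=3: B done, take A[i]=37, i++

[3, 4, 7, 8, 9, 11, 12, 13, 17, 18, 23, 26, 32, 35, 36, 37]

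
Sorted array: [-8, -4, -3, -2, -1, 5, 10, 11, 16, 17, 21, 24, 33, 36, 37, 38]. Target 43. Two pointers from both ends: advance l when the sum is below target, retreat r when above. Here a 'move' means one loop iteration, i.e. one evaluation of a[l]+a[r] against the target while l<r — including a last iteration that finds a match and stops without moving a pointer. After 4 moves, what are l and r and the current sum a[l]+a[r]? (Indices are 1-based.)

l=1 r=16: -8+38=30 <43, l++
l=2 r=16: -4+38=34 <43, l++
l=3 r=16: -3+38=35 <43, l++
l=4 r=16: -2+38=36 <43, l++

l=5, r=16, sum=37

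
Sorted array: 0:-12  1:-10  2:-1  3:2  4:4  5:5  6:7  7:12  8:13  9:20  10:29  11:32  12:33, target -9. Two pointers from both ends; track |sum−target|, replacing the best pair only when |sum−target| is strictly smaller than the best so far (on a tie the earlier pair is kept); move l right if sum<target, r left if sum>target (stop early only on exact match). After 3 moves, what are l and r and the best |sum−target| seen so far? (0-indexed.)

l=0 r=12: -12+33=21 d=30 *, r--
l=0 r=11: -12+32=20 d=29 *, r--
l=0 r=10: -12+29=17 d=26 *, r--

l=0, r=9, best |Δ|=26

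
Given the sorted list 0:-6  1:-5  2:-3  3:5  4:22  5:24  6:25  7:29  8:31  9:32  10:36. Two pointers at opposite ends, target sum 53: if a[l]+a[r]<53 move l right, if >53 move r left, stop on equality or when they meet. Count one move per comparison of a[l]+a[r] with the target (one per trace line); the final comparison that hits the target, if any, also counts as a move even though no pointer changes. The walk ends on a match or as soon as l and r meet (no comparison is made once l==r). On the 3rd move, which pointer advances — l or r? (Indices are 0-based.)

[0,10] -6+36=30 <53 → l++
[1,10] -5+36=31 <53 → l++
[2,10] -3+36=33 <53 → l++

l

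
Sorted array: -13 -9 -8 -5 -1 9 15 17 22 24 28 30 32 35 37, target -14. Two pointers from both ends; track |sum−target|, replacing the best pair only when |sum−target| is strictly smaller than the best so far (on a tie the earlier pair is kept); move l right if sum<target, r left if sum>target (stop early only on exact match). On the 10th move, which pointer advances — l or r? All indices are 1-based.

[1,15] -13+37=24 d=38 * → r--
[1,14] -13+35=22 d=36 * → r--
[1,13] -13+32=19 d=33 * → r--
[1,12] -13+30=17 d=31 * → r--
[1,11] -13+28=15 d=29 * → r--
[1,10] -13+24=11 d=25 * → r--
[1,9] -13+22=9 d=23 * → r--
[1,8] -13+17=4 d=18 * → r--
[1,7] -13+15=2 d=16 * → r--
[1,6] -13+9=-4 d=10 * → r--

r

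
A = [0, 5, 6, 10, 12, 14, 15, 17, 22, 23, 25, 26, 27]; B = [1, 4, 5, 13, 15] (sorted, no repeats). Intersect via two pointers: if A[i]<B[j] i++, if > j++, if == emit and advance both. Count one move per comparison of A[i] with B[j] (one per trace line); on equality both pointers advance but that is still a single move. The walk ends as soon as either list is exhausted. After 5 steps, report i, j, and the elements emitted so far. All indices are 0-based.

[i=0,j=0] 0<1 → i++
[i=1,j=0] 5>1 → j++
[i=1,j=1] 5>4 → j++
[i=1,j=2] 5==5 emit → i++,j++
[i=2,j=3] 6<13 → i++

i=3, j=3, emitted=[5]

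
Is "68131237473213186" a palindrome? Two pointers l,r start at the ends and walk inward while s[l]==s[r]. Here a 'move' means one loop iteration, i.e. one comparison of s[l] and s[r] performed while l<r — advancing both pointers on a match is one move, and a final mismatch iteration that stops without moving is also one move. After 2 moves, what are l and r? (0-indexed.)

l=0 r=16: '6'=='6', l++,r--
l=1 r=15: '8'=='8', l++,r--

l=2, r=14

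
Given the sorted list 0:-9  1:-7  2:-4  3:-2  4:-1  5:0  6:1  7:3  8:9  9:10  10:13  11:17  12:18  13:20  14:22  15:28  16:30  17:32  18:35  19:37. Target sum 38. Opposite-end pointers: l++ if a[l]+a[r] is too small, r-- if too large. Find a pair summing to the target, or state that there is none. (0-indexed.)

(1, 37)

[0,19] -9+37=28 <38 → l++
[1,19] -7+37=30 <38 → l++
[2,19] -4+37=33 <38 → l++
[3,19] -2+37=35 <38 → l++
[4,19] -1+37=36 <38 → l++
[5,19] 0+37=37 <38 → l++
[6,19] 1+37=38 → found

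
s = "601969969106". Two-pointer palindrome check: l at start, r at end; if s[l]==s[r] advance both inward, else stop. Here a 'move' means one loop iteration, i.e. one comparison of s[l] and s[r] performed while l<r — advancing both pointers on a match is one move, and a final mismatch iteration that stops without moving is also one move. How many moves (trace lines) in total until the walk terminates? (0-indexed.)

l=0 r=11: '6'=='6', l++,r--
l=1 r=10: '0'=='0', l++,r--
l=2 r=9: '1'=='1', l++,r--
l=3 r=8: '9'=='9', l++,r--
l=4 r=7: '6'=='6', l++,r--
l=5 r=6: '9'=='9', l++,r--

6 moves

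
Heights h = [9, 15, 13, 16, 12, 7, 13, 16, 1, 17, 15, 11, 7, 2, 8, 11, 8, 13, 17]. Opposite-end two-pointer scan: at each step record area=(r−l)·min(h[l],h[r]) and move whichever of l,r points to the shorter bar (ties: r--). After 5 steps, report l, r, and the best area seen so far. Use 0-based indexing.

[0,18] min(9,17)*18=162 best=162 * → l++
[1,18] min(15,17)*17=255 best=255 * → l++
[2,18] min(13,17)*16=208 best=255 → l++
[3,18] min(16,17)*15=240 best=255 → l++
[4,18] min(12,17)*14=168 best=255 → l++

l=5, r=18, best area=255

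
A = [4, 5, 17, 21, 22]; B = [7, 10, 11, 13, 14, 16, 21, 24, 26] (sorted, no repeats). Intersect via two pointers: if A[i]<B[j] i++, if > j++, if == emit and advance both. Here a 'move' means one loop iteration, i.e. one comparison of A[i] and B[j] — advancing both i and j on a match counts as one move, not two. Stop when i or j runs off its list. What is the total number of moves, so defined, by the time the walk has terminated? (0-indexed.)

[i=0,j=0] 4<7 → i++
[i=1,j=0] 5<7 → i++
[i=2,j=0] 17>7 → j++
[i=2,j=1] 17>10 → j++
[i=2,j=2] 17>11 → j++
[i=2,j=3] 17>13 → j++
[i=2,j=4] 17>14 → j++
[i=2,j=5] 17>16 → j++
[i=2,j=6] 17<21 → i++
[i=3,j=6] 21==21 emit → i++,j++
[i=4,j=7] 22<24 → i++

11 moves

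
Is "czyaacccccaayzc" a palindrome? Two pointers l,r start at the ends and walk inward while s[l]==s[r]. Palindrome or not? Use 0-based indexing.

l=0 r=14: 'c'=='c', l++,r--
l=1 r=13: 'z'=='z', l++,r--
l=2 r=12: 'y'=='y', l++,r--
l=3 r=11: 'a'=='a', l++,r--
l=4 r=10: 'a'=='a', l++,r--
l=5 r=9: 'c'=='c', l++,r--
l=6 r=8: 'c'=='c', l++,r--

palindrome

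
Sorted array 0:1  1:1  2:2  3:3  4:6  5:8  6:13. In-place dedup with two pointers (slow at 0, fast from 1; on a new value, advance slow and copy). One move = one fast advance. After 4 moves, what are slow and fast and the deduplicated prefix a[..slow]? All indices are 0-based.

slow=3, fast=5, prefix=[1, 2, 3, 6]

slow=0 fast=1: a[fast]=1=a[slow] dup, fast++
slow=0 fast=2: a[fast]=2≠a[slow]=1 write a[1]=2, slow++,fast++
slow=1 fast=3: a[fast]=3≠a[slow]=2 write a[2]=3, slow++,fast++
slow=2 fast=4: a[fast]=6≠a[slow]=3 write a[3]=6, slow++,fast++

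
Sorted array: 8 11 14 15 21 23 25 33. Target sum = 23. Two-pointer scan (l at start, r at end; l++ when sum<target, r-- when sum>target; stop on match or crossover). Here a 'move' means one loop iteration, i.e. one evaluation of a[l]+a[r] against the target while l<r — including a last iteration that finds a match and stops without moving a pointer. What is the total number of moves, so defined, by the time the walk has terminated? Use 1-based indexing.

l=1 r=8: 8+33=41 >23, r--
l=1 r=7: 8+25=33 >23, r--
l=1 r=6: 8+23=31 >23, r--
l=1 r=5: 8+21=29 >23, r--
l=1 r=4: 8+15=23, found

5 moves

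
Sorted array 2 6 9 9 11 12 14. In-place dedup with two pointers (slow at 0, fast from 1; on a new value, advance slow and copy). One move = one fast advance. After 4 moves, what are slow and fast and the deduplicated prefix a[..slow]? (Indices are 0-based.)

slow=3, fast=5, prefix=[2, 6, 9, 11]

slow=0 fast=1: a[fast]=6≠a[slow]=2 write a[1]=6, slow++,fast++
slow=1 fast=2: a[fast]=9≠a[slow]=6 write a[2]=9, slow++,fast++
slow=2 fast=3: a[fast]=9=a[slow] dup, fast++
slow=2 fast=4: a[fast]=11≠a[slow]=9 write a[3]=11, slow++,fast++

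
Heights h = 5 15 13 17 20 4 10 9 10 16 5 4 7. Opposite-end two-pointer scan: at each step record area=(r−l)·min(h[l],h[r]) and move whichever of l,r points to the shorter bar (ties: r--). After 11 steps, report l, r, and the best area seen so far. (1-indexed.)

l=4, r=5, best area=120

[1,13] min(5,7)*12=60 best=60 * → l++
[2,13] min(15,7)*11=77 best=77 * → r--
[2,12] min(15,4)*10=40 best=77 → r--
[2,11] min(15,5)*9=45 best=77 → r--
[2,10] min(15,16)*8=120 best=120 * → l++
[3,10] min(13,16)*7=91 best=120 → l++
[4,10] min(17,16)*6=96 best=120 → r--
[4,9] min(17,10)*5=50 best=120 → r--
[4,8] min(17,9)*4=36 best=120 → r--
[4,7] min(17,10)*3=30 best=120 → r--
[4,6] min(17,4)*2=8 best=120 → r--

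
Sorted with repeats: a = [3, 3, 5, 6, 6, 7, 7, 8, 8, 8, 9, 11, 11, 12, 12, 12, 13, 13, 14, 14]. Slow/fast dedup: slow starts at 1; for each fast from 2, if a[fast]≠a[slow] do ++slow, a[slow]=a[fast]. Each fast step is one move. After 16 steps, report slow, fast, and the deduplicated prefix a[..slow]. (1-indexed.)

(s=1,f=2) a[fast]=3=a[slow] dup → fast++
(s=1,f=3) a[fast]=5≠a[slow]=3 write a[2]=5 → slow++,fast++
(s=2,f=4) a[fast]=6≠a[slow]=5 write a[3]=6 → slow++,fast++
(s=3,f=5) a[fast]=6=a[slow] dup → fast++
(s=3,f=6) a[fast]=7≠a[slow]=6 write a[4]=7 → slow++,fast++
(s=4,f=7) a[fast]=7=a[slow] dup → fast++
(s=4,f=8) a[fast]=8≠a[slow]=7 write a[5]=8 → slow++,fast++
(s=5,f=9) a[fast]=8=a[slow] dup → fast++
(s=5,f=10) a[fast]=8=a[slow] dup → fast++
(s=5,f=11) a[fast]=9≠a[slow]=8 write a[6]=9 → slow++,fast++
(s=6,f=12) a[fast]=11≠a[slow]=9 write a[7]=11 → slow++,fast++
(s=7,f=13) a[fast]=11=a[slow] dup → fast++
(s=7,f=14) a[fast]=12≠a[slow]=11 write a[8]=12 → slow++,fast++
(s=8,f=15) a[fast]=12=a[slow] dup → fast++
(s=8,f=16) a[fast]=12=a[slow] dup → fast++
(s=8,f=17) a[fast]=13≠a[slow]=12 write a[9]=13 → slow++,fast++

slow=9, fast=18, prefix=[3, 5, 6, 7, 8, 9, 11, 12, 13]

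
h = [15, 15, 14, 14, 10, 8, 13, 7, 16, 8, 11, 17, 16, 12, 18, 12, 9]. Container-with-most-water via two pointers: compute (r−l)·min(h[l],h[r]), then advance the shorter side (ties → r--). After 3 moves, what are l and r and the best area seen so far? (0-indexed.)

l=0 r=16: min(15,9)*16=144 best=144 *, r--
l=0 r=15: min(15,12)*15=180 best=180 *, r--
l=0 r=14: min(15,18)*14=210 best=210 *, l++

l=1, r=14, best area=210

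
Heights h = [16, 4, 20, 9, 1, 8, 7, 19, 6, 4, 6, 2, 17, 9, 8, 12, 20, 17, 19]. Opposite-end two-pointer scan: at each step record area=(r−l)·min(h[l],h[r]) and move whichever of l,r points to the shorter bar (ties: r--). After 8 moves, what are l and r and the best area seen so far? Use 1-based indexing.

l=1 r=19: min(16,19)*18=288 best=288 *, l++
l=2 r=19: min(4,19)*17=68 best=288, l++
l=3 r=19: min(20,19)*16=304 best=304 *, r--
l=3 r=18: min(20,17)*15=255 best=304, r--
l=3 r=17: min(20,20)*14=280 best=304, r--
l=3 r=16: min(20,12)*13=156 best=304, r--
l=3 r=15: min(20,8)*12=96 best=304, r--
l=3 r=14: min(20,9)*11=99 best=304, r--

l=3, r=13, best area=304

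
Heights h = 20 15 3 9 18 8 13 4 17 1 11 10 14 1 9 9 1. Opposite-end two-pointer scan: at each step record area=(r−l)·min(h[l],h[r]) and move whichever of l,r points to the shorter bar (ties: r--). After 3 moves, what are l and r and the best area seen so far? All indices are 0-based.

l=0 r=16: min(20,1)*16=16 best=16 *, r--
l=0 r=15: min(20,9)*15=135 best=135 *, r--
l=0 r=14: min(20,9)*14=126 best=135, r--

l=0, r=13, best area=135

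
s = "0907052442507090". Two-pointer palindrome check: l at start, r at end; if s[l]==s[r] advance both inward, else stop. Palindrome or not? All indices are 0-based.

palindrome

[0,15] '0'=='0' → l++,r--
[1,14] '9'=='9' → l++,r--
[2,13] '0'=='0' → l++,r--
[3,12] '7'=='7' → l++,r--
[4,11] '0'=='0' → l++,r--
[5,10] '5'=='5' → l++,r--
[6,9] '2'=='2' → l++,r--
[7,8] '4'=='4' → l++,r--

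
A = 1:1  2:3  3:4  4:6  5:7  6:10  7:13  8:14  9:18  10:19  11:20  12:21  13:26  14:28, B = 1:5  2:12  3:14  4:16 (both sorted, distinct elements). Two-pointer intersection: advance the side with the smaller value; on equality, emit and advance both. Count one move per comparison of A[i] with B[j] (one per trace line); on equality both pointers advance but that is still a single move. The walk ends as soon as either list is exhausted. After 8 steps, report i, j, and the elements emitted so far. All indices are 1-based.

i=1 j=1: 1<5, i++
i=2 j=1: 3<5, i++
i=3 j=1: 4<5, i++
i=4 j=1: 6>5, j++
i=4 j=2: 6<12, i++
i=5 j=2: 7<12, i++
i=6 j=2: 10<12, i++
i=7 j=2: 13>12, j++

i=7, j=3, emitted=[]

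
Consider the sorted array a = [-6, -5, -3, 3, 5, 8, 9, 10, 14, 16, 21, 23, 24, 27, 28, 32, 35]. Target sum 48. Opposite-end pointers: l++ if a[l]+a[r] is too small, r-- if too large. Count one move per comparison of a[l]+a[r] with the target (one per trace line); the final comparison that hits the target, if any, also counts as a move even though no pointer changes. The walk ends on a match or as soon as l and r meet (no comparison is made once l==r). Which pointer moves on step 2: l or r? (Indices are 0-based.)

l

[0,16] -6+35=29 <48 → l++
[1,16] -5+35=30 <48 → l++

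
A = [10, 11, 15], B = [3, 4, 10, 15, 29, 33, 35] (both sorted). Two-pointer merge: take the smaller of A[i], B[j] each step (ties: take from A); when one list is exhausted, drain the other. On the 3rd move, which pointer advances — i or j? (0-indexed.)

i=0 j=0: A[i]=10>B[j]=3 take 3, j++
i=0 j=1: A[i]=10>B[j]=4 take 4, j++
i=0 j=2: A[i]=10<=B[j]=10 take 10, i++

i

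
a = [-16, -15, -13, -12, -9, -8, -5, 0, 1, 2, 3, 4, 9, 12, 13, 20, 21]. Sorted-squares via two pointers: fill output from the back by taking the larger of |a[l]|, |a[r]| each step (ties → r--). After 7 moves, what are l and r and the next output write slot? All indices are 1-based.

l=4, r=13, next write slot=10

[1,17] |-16|<=|21| out[17]=441 → r--
[1,16] |-16|<=|20| out[16]=400 → r--
[1,15] |-16|>|13| out[15]=256 → l++
[2,15] |-15|>|13| out[14]=225 → l++
[3,15] |-13|<=|13| out[13]=169 → r--
[3,14] |-13|>|12| out[12]=169 → l++
[4,14] |-12|<=|12| out[11]=144 → r--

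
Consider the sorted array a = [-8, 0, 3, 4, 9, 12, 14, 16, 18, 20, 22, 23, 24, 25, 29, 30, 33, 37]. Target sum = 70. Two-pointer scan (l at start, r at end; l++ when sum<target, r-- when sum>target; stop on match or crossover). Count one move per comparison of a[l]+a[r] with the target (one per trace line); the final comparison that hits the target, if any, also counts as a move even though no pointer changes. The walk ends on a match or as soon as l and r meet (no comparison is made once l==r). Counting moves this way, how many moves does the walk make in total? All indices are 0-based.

17 moves

l=0 r=17: -8+37=29 <70, l++
l=1 r=17: 0+37=37 <70, l++
l=2 r=17: 3+37=40 <70, l++
l=3 r=17: 4+37=41 <70, l++
l=4 r=17: 9+37=46 <70, l++
l=5 r=17: 12+37=49 <70, l++
l=6 r=17: 14+37=51 <70, l++
l=7 r=17: 16+37=53 <70, l++
l=8 r=17: 18+37=55 <70, l++
l=9 r=17: 20+37=57 <70, l++
l=10 r=17: 22+37=59 <70, l++
l=11 r=17: 23+37=60 <70, l++
l=12 r=17: 24+37=61 <70, l++
l=13 r=17: 25+37=62 <70, l++
l=14 r=17: 29+37=66 <70, l++
l=15 r=17: 30+37=67 <70, l++
l=16 r=17: 33+37=70, found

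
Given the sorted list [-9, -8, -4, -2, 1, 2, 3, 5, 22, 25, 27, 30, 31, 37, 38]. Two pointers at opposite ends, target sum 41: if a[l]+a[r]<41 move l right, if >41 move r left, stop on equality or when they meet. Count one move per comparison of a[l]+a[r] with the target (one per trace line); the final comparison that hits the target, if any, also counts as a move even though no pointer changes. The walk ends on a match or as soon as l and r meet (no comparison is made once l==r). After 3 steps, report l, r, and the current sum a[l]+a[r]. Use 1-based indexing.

l=4, r=15, sum=36

l=1 r=15: -9+38=29 <41, l++
l=2 r=15: -8+38=30 <41, l++
l=3 r=15: -4+38=34 <41, l++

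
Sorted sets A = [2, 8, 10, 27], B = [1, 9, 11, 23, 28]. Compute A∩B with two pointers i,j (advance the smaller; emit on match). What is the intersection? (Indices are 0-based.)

i=0 j=0: 2>1, j++
i=0 j=1: 2<9, i++
i=1 j=1: 8<9, i++
i=2 j=1: 10>9, j++
i=2 j=2: 10<11, i++
i=3 j=2: 27>11, j++
i=3 j=3: 27>23, j++
i=3 j=4: 27<28, i++

intersection = []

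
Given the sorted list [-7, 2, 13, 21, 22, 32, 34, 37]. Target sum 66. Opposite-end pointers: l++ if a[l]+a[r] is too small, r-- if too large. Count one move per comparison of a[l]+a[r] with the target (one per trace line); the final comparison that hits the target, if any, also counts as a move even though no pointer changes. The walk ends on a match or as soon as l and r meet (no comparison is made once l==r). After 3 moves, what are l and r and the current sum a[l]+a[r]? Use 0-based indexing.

[0,7] -7+37=30 <66 → l++
[1,7] 2+37=39 <66 → l++
[2,7] 13+37=50 <66 → l++

l=3, r=7, sum=58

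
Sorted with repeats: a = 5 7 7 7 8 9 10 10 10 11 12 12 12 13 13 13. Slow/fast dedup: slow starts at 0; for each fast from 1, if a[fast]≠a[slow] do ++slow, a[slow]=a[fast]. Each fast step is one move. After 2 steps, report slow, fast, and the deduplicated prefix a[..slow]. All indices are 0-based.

slow=1, fast=3, prefix=[5, 7]

slow=0 fast=1: a[fast]=7≠a[slow]=5 write a[1]=7, slow++,fast++
slow=1 fast=2: a[fast]=7=a[slow] dup, fast++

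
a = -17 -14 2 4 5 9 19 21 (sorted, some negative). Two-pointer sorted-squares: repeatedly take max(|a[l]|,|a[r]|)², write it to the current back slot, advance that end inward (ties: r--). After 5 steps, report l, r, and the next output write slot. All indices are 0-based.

l=2, r=4, next write slot=2

[0,7] |-17|<=|21| out[7]=441 → r--
[0,6] |-17|<=|19| out[6]=361 → r--
[0,5] |-17|>|9| out[5]=289 → l++
[1,5] |-14|>|9| out[4]=196 → l++
[2,5] |2|<=|9| out[3]=81 → r--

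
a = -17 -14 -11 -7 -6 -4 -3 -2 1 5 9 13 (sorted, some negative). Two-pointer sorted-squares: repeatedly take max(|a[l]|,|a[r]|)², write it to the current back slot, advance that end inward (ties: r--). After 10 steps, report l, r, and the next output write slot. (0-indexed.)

l=7, r=8, next write slot=1

l=0 r=11: |-17|>|13| out[11]=289, l++
l=1 r=11: |-14|>|13| out[10]=196, l++
l=2 r=11: |-11|<=|13| out[9]=169, r--
l=2 r=10: |-11|>|9| out[8]=121, l++
l=3 r=10: |-7|<=|9| out[7]=81, r--
l=3 r=9: |-7|>|5| out[6]=49, l++
l=4 r=9: |-6|>|5| out[5]=36, l++
l=5 r=9: |-4|<=|5| out[4]=25, r--
l=5 r=8: |-4|>|1| out[3]=16, l++
l=6 r=8: |-3|>|1| out[2]=9, l++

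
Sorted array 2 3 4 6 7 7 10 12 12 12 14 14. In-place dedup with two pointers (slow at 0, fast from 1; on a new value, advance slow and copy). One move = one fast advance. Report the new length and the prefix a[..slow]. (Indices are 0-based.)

length 8; prefix = [2, 3, 4, 6, 7, 10, 12, 14]

slow=0 fast=1: a[fast]=3≠a[slow]=2 write a[1]=3, slow++,fast++
slow=1 fast=2: a[fast]=4≠a[slow]=3 write a[2]=4, slow++,fast++
slow=2 fast=3: a[fast]=6≠a[slow]=4 write a[3]=6, slow++,fast++
slow=3 fast=4: a[fast]=7≠a[slow]=6 write a[4]=7, slow++,fast++
slow=4 fast=5: a[fast]=7=a[slow] dup, fast++
slow=4 fast=6: a[fast]=10≠a[slow]=7 write a[5]=10, slow++,fast++
slow=5 fast=7: a[fast]=12≠a[slow]=10 write a[6]=12, slow++,fast++
slow=6 fast=8: a[fast]=12=a[slow] dup, fast++
slow=6 fast=9: a[fast]=12=a[slow] dup, fast++
slow=6 fast=10: a[fast]=14≠a[slow]=12 write a[7]=14, slow++,fast++
slow=7 fast=11: a[fast]=14=a[slow] dup, fast++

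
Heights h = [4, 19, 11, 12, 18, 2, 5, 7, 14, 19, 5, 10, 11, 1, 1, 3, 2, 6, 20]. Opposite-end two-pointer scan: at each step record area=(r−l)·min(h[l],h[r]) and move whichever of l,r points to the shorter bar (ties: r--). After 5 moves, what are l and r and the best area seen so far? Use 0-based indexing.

[0,18] min(4,20)*18=72 best=72 * → l++
[1,18] min(19,20)*17=323 best=323 * → l++
[2,18] min(11,20)*16=176 best=323 → l++
[3,18] min(12,20)*15=180 best=323 → l++
[4,18] min(18,20)*14=252 best=323 → l++

l=5, r=18, best area=323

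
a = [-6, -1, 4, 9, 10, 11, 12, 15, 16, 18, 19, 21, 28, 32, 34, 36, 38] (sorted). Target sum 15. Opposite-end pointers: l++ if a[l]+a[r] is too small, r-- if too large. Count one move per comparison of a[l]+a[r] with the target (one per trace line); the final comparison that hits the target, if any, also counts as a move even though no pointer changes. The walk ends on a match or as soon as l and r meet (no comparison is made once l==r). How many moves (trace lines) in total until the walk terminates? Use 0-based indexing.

6 moves

[0,16] -6+38=32 >15 → r--
[0,15] -6+36=30 >15 → r--
[0,14] -6+34=28 >15 → r--
[0,13] -6+32=26 >15 → r--
[0,12] -6+28=22 >15 → r--
[0,11] -6+21=15 → found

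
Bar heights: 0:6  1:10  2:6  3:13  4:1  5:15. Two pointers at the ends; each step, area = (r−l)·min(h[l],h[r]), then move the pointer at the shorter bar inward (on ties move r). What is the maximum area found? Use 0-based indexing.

[0,5] min(6,15)*5=30 best=30 * → l++
[1,5] min(10,15)*4=40 best=40 * → l++
[2,5] min(6,15)*3=18 best=40 → l++
[3,5] min(13,15)*2=26 best=40 → l++
[4,5] min(1,15)*1=1 best=40 → l++

max area = 40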